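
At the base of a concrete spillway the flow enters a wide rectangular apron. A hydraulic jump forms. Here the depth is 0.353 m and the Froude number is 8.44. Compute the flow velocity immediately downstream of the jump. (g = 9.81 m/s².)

Fr₁ = 8.44 (given).
Sequent-depth ratio: y₂/y₁ = ½[√(1 + 8Fr₁²) − 1] = ½[√570.9 − 1] = 11.4.
y₂ = 11.4 × 0.353 = 4.04 m.
V₁ = Fr₁·√(g·y₁) = 8.44×√(9.81×0.353) = 15.7 m/s; q = V₁·y₁ = 5.54 m²/s.
V₂ = q/y₂ = 5.54/4.04 = 1.37 m/s.

V₂ = 1.37 m/s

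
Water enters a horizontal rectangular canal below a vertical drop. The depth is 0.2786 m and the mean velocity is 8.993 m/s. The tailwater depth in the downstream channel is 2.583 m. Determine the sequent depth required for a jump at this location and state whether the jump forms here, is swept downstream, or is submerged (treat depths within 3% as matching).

y₂ = 2.008 m; the jump is submerged

Fr₁ = V₁/√(g·y₁) = 8.993/√(9.81×0.2786) = 5.440.
By Bélanger, y₂/y₁ = ½[√(1 + 8Fr₁²) − 1] = ½[√237.73 − 1] = 7.209.
y₂ = 7.209 × 0.2786 = 2.008 m.
Tailwater y_tw = 2.583 m: y_tw > y₂, so the jump is submerged.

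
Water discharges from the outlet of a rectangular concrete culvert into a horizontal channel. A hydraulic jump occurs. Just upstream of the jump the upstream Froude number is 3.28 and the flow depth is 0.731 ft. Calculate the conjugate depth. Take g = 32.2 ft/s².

Fr₁ = 3.28 (given).
By Bélanger, y₂/y₁ = ½[√(1 + 8Fr₁²) − 1] = ½[√87.07 − 1] = 4.17.
y₂ = 4.17 × 0.731 = 3.04 ft.

y₂ = 3.04 ft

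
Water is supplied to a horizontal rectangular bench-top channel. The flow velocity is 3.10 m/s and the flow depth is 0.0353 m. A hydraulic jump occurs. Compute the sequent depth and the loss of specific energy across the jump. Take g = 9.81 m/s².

Fr₁ = V₁/√(g·y₁) = 3.10/√(9.81×0.0353) = 5.27.
From the momentum equation for a rectangular channel, y₂/y₁ = ½[√(1 + 8Fr₁²) − 1] = ½[√223.0 − 1] = 6.97.
y₂ = 6.97 × 0.0353 = 0.246 m.
Head loss: ΔE = (y₂ − y₁)³/(4y₁y₂) = (0.246 − 0.0353)³/(4×0.0353×0.246) = 0.00934/0.0347 = 0.269 m.

y₂ = 0.246 m; ΔE = 0.269 m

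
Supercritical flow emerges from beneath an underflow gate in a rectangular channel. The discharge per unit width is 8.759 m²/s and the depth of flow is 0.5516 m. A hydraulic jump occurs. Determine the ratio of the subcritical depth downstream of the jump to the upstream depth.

y₂/y₁ = 9.167

V₁ = q/y₁ = 8.759/0.5516 = 15.88 m/s. Fr₁ = V₁/√(g·y₁) = 15.88/√(9.81×0.5516) = 6.826.
Bélanger equation: y₂/y₁ = ½[√(1 + 8Fr₁²) − 1] = ½[√373.78 − 1] = 9.167.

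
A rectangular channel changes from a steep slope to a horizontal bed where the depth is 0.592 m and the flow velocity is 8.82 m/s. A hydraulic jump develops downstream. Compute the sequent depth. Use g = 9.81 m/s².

y₂ = 2.78 m

Fr₁ = V₁/√(g·y₁) = 8.82/√(9.81×0.592) = 3.66.
Sequent-depth ratio: y₂/y₁ = ½[√(1 + 8Fr₁²) − 1] = ½[√108.2 − 1] = 4.70.
y₂ = 4.70 × 0.592 = 2.78 m.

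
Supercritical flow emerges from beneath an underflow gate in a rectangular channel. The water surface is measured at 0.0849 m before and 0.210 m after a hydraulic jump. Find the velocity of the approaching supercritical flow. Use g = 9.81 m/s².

V₁ = 1.89 m/s

For a rectangular channel the momentum equation gives q² = ½·g·y₁·y₂·(y₁ + y₂) = ½×9.81×0.0849×0.210×0.295 = 0.0258.
q = √0.0258 = 0.161 m²/s.
V₁ = q/y₁ = 0.161/0.0849 = 1.89 m/s.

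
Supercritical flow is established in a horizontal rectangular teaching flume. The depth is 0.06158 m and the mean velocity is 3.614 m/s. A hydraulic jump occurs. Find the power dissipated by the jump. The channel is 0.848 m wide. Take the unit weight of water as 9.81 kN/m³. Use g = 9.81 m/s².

Fr₁ = V₁/√(g·y₁) = 3.614/√(9.81×0.06158) = 4.650.
Conjugate-depth relation: y₂/y₁ = ½[√(1 + 8Fr₁²) − 1] = ½[√173.96 − 1] = 6.095.
y₂ = 6.095 × 0.06158 = 0.3753 m.
Head loss: ΔE = (y₂ − y₁)³/(4y₁y₂) = (0.3753 − 0.06158)³/(4×0.06158×0.3753) = 0.03088/0.09245 = 0.3340 m.
q = V₁·y₁ = 3.614 × 0.06158 = 0.2226 m²/s. Q = q·b = 0.2226 × 0.848 = 0.1887 m³/s. P = γ·Q·ΔE = 9.81 × 0.1887 × 0.3340 = 0.6184 kW.

P = 0.6184 kW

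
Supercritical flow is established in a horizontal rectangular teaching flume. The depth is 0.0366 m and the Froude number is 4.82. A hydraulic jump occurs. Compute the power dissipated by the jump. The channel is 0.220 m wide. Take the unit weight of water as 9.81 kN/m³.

Fr₁ = 4.82 (given).
Sequent-depth ratio: y₂/y₁ = ½[√(1 + 8Fr₁²) − 1] = ½[√186.9 − 1] = 6.33.
y₂ = 6.33 × 0.0366 = 0.232 m.
Head loss: ΔE = (y₂ − y₁)³/(4y₁y₂) = (0.232 − 0.0366)³/(4×0.0366×0.232) = 0.00744/0.0339 = 0.219 m.
V₁ = Fr₁·√(g·y₁) = 4.82×√(9.81×0.0366) = 2.89 m/s; q = V₁·y₁ = 0.106 m²/s. Q = q·b = 0.106 × 0.220 = 0.0233 m³/s. P = γ·Q·ΔE = 9.81 × 0.0233 × 0.219 = 0.0500 kW.

P = 0.0500 kW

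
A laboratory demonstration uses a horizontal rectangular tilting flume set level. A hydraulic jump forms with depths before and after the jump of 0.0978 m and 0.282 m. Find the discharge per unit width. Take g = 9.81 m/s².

For a rectangular channel the momentum equation gives q² = ½·g·y₁·y₂·(y₁ + y₂) = ½×9.81×0.0978×0.282×0.380 = 0.0514.
q = √0.0514 = 0.227 m²/s.

q = 0.227 m²/s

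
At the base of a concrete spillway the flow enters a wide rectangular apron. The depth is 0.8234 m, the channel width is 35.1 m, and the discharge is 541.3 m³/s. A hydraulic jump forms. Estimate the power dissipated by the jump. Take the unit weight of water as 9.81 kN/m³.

q = Q/b = 541.3/35.1 = 15.42 m²/s; V₁ = q/y₁ = 18.73 m/s. Fr₁ = V₁/√(g·y₁) = 6.590.
Sequent-depth ratio: y₂/y₁ = ½[√(1 + 8Fr₁²) − 1] = ½[√348.42 − 1] = 8.833.
y₂ = 8.833 × 0.8234 = 7.273 m.
V₂ = q/y₂ = 15.42/7.273 = 2.120 m/s. E₁ = y₁ + V₁²/2g = 18.70 m; E₂ = y₂ + V₂²/2g = 7.502 m. ΔE = E₁ − E₂ = 11.20 m.
P = γ·Q·ΔE = 9.81 × 541.3 × 11.20 = 59474 kW.

P = 59474 kW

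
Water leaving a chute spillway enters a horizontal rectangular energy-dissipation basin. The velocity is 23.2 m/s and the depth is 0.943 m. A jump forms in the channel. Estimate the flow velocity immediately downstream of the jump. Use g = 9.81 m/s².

V₂ = 2.25 m/s

Fr₁ = V₁/√(g·y₁) = 23.2/√(9.81×0.943) = 7.63.
Bélanger equation: y₂/y₁ = ½[√(1 + 8Fr₁²) − 1] = ½[√466.5 − 1] = 10.3.
y₂ = 10.3 × 0.943 = 9.71 m.
q = V₁·y₁ = 23.2 × 0.943 = 21.9 m²/s.
V₂ = q/y₂ = 21.9/9.71 = 2.25 m/s.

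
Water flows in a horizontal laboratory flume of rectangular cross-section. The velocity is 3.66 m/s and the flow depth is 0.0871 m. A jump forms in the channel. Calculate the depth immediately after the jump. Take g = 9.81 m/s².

y₂ = 0.446 m

Fr₁ = V₁/√(g·y₁) = 3.66/√(9.81×0.0871) = 3.96.
Conjugate-depth relation: y₂/y₁ = ½[√(1 + 8Fr₁²) − 1] = ½[√126.4 − 1] = 5.12.
y₂ = 5.12 × 0.0871 = 0.446 m.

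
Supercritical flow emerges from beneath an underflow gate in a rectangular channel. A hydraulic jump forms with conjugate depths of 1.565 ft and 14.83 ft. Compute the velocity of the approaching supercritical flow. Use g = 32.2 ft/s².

For a rectangular channel the momentum equation gives q² = ½·g·y₁·y₂·(y₁ + y₂) = ½×32.2×1.565×14.83×16.39 = 6126.
q = √6126 = 78.27 ft²/s.
V₁ = q/y₁ = 78.27/1.565 = 50.01 ft/s.

V₁ = 50.01 ft/s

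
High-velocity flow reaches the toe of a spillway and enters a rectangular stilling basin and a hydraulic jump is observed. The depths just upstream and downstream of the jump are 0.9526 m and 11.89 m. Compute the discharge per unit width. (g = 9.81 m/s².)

For a rectangular channel the momentum equation gives q² = ½·g·y₁·y₂·(y₁ + y₂) = ½×9.81×0.9526×11.89×12.84 = 713.5.
q = √713.5 = 26.71 m²/s.

q = 26.71 m²/s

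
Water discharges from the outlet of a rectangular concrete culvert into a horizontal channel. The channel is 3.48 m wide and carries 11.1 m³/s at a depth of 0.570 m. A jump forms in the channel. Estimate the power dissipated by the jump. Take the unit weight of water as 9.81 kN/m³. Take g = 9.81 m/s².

P = 36.0 kW

q = Q/b = 11.1/3.48 = 3.19 m²/s; V₁ = q/y₁ = 5.60 m/s. Fr₁ = V₁/√(g·y₁) = 2.37.
Conjugate-depth relation: y₂/y₁ = ½[√(1 + 8Fr₁²) − 1] = ½[√45.80 − 1] = 2.88.
y₂ = 2.88 × 0.570 = 1.64 m.
V₂ = q/y₂ = 3.19/1.64 = 1.94 m/s. E₁ = y₁ + V₁²/2g = 2.17 m; E₂ = y₂ + V₂²/2g = 1.84 m. ΔE = E₁ − E₂ = 0.330 m.
P = γ·Q·ΔE = 9.81 × 11.1 × 0.330 = 36.0 kW.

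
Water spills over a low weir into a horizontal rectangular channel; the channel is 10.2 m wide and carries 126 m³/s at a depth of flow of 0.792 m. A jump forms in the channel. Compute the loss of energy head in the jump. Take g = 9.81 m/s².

q = Q/b = 126/10.2 = 12.4 m²/s; V₁ = q/y₁ = 15.6 m/s. Fr₁ = V₁/√(g·y₁) = 5.60.
Conjugate-depth relation: y₂/y₁ = ½[√(1 + 8Fr₁²) − 1] = ½[√251.5 − 1] = 7.43.
y₂ = 7.43 × 0.792 = 5.88 m.
Head loss: ΔE = (y₂ − y₁)³/(4y₁y₂) = (5.88 − 0.792)³/(4×0.792×5.88) = 132/18.6 = 7.08 m.

ΔE = 7.08 m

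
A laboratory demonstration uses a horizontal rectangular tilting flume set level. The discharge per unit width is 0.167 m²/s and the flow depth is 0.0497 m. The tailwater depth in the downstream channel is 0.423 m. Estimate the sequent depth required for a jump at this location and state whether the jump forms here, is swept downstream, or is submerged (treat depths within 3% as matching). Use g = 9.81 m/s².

V₁ = q/y₁ = 0.167/0.0497 = 3.36 m/s. Fr₁ = V₁/√(g·y₁) = 3.36/√(9.81×0.0497) = 4.81.
Bélanger equation: y₂/y₁ = ½[√(1 + 8Fr₁²) − 1] = ½[√186.3 − 1] = 6.32.
y₂ = 6.32 × 0.0497 = 0.314 m.
Tailwater y_tw = 0.423 m: y_tw > y₂, so the jump is submerged.

y₂ = 0.314 m; the jump is submerged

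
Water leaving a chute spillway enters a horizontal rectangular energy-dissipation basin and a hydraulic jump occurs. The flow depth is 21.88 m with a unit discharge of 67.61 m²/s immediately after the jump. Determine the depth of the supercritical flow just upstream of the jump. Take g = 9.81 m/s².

V₂ = q/y₂ = 67.61/21.88 = 3.090 m/s; Fr₂ = V₂/√(g·y₂) = 0.2109.
From the momentum equation (using Fr₂), y₁/y₂ = ½[√(1 + 8Fr₂²) − 1] = ½[√1.3559 − 1] = 0.08221.
y₁ = 0.08221 × 21.88 = 1.799 m.

y₁ = 1.799 m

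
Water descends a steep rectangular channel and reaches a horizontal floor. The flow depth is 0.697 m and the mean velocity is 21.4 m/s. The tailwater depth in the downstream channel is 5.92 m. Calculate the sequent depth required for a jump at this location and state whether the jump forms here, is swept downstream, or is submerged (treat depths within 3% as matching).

Fr₁ = V₁/√(g·y₁) = 21.4/√(9.81×0.697) = 8.18.
Conjugate-depth relation: y₂/y₁ = ½[√(1 + 8Fr₁²) − 1] = ½[√536.8 − 1] = 11.1.
y₂ = 11.1 × 0.697 = 7.73 m.
Tailwater y_tw = 5.92 m: y_tw < y₂, so the jump is swept downstream.

y₂ = 7.73 m; the jump is swept downstream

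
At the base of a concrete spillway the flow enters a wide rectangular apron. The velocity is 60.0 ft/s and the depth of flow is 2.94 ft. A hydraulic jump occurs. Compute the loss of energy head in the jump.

ΔE = 33.8 ft

Fr₁ = V₁/√(g·y₁) = 60.0/√(32.2×2.94) = 6.17.
Bélanger equation: y₂/y₁ = ½[√(1 + 8Fr₁²) − 1] = ½[√305.2 − 1] = 8.24.
y₂ = 8.24 × 2.94 = 24.2 ft.
q = V₁·y₁ = 60.0 × 2.94 = 176 ft²/s. V₂ = q/y₂ = 176/24.2 = 7.29 ft/s. E₁ = y₁ + V₁²/2g = 58.8 ft; E₂ = y₂ + V₂²/2g = 25.0 ft. ΔE = E₁ − E₂ = 33.8 ft.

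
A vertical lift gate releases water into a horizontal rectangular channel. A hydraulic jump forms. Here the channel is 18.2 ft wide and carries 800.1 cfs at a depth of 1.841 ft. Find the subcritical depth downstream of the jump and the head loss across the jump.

q = Q/b = 800.1/18.2 = 43.96 ft²/s; V₁ = q/y₁ = 23.88 ft/s. Fr₁ = V₁/√(g·y₁) = 3.101.
Sequent-depth ratio: y₂/y₁ = ½[√(1 + 8Fr₁²) − 1] = ½[√77.952 − 1] = 3.915.
y₂ = 3.915 × 1.841 = 7.207 ft.
V₂ = q/y₂ = 43.96/7.207 = 6.100 ft/s. E₁ = y₁ + V₁²/2g = 10.70 ft; E₂ = y₂ + V₂²/2g = 7.784 ft. ΔE = E₁ − E₂ = 2.911 ft.

y₂ = 7.207 ft; ΔE = 2.911 ft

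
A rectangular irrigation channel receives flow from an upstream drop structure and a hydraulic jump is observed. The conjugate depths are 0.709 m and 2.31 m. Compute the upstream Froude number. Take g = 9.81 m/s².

For a rectangular channel the momentum equation gives q² = ½·g·y₁·y₂·(y₁ + y₂) = ½×9.81×0.709×2.31×3.02 = 24.3.
q = √24.3 = 4.92 m²/s.
V₁ = q/y₁ = 6.95 m/s; Fr₁ = V₁/√(g·y₁) = 2.63.

Fr₁ = 2.63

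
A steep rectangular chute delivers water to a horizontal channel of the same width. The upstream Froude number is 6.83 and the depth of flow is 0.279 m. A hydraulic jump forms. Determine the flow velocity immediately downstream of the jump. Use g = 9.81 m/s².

Fr₁ = 6.83 (given).
Bélanger equation: y₂/y₁ = ½[√(1 + 8Fr₁²) − 1] = ½[√374.2 − 1] = 9.17.
y₂ = 9.17 × 0.279 = 2.56 m.
V₁ = Fr₁·√(g·y₁) = 6.83×√(9.81×0.279) = 11.3 m/s; q = V₁·y₁ = 3.15 m²/s.
V₂ = q/y₂ = 3.15/2.56 = 1.23 m/s.

V₂ = 1.23 m/s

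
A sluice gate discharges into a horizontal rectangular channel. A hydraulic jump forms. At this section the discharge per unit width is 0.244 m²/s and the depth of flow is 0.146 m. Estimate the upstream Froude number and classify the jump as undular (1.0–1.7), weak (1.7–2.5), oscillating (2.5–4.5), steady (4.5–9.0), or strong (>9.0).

V₁ = q/y₁ = 0.244/0.146 = 1.67 m/s. Fr₁ = V₁/√(g·y₁) = 1.67/√(9.81×0.146) = 1.40.
Fr₁ = 1.40 lies in the undular range.

Fr₁ = 1.40; undular jump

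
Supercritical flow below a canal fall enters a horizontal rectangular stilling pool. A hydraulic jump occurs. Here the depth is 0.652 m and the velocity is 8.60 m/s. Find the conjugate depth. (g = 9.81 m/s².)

Fr₁ = V₁/√(g·y₁) = 8.60/√(9.81×0.652) = 3.40.
Bélanger equation: y₂/y₁ = ½[√(1 + 8Fr₁²) − 1] = ½[√93.51 − 1] = 4.33.
y₂ = 4.33 × 0.652 = 2.83 m.

y₂ = 2.83 m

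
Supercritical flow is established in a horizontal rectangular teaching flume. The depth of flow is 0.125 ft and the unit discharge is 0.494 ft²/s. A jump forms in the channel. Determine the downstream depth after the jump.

y₂ = 0.291 ft

V₁ = q/y₁ = 0.494/0.125 = 3.95 ft/s. Fr₁ = V₁/√(g·y₁) = 3.95/√(32.2×0.125) = 1.97.
Sequent-depth ratio: y₂/y₁ = ½[√(1 + 8Fr₁²) − 1] = ½[√32.04 − 1] = 2.33.
y₂ = 2.33 × 0.125 = 0.291 ft.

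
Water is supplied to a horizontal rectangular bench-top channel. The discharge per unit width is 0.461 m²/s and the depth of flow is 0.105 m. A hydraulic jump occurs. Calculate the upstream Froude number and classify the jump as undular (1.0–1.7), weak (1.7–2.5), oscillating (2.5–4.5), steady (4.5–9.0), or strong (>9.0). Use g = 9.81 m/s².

Fr₁ = 4.33; oscillating jump

V₁ = q/y₁ = 0.461/0.105 = 4.39 m/s. Fr₁ = V₁/√(g·y₁) = 4.39/√(9.81×0.105) = 4.33.
Fr₁ = 4.33 lies in the oscillating range.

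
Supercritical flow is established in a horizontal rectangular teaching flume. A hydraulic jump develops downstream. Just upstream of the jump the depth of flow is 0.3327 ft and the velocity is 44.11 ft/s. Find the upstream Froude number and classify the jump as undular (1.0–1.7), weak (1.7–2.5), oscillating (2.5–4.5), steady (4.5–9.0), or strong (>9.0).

Fr₁ = 13.48; strong jump

Fr₁ = V₁/√(g·y₁) = 44.11/√(32.2×0.3327) = 13.48.
Fr₁ = 13.48 lies in the strong range.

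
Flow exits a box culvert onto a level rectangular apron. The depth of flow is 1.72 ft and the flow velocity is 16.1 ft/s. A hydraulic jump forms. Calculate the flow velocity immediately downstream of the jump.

Fr₁ = V₁/√(g·y₁) = 16.1/√(32.2×1.72) = 2.16.
Sequent-depth ratio: y₂/y₁ = ½[√(1 + 8Fr₁²) − 1] = ½[√38.44 − 1] = 2.60.
y₂ = 2.60 × 1.72 = 4.47 ft.
q = V₁·y₁ = 16.1 × 1.72 = 27.7 ft²/s.
V₂ = q/y₂ = 27.7/4.47 = 6.19 ft/s.

V₂ = 6.19 ft/s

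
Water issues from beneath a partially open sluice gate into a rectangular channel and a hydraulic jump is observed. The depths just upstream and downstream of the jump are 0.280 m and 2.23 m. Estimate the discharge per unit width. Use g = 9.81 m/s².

For a rectangular channel the momentum equation gives q² = ½·g·y₁·y₂·(y₁ + y₂) = ½×9.81×0.280×2.23×2.51 = 7.69.
q = √7.69 = 2.77 m²/s.

q = 2.77 m²/s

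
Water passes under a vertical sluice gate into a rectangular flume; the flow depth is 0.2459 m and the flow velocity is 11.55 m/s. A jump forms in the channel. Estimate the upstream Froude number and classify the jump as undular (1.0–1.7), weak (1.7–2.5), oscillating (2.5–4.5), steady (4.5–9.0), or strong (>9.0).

Fr₁ = 7.436; steady jump

Fr₁ = V₁/√(g·y₁) = 11.55/√(9.81×0.2459) = 7.436.
Fr₁ = 7.436 lies in the steady range.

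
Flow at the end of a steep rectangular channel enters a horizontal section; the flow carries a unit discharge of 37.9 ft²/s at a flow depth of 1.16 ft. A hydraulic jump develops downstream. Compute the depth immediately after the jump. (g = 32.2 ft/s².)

y₂ = 8.21 ft

V₁ = q/y₁ = 37.9/1.16 = 32.7 ft/s. Fr₁ = V₁/√(g·y₁) = 32.7/√(32.2×1.16) = 5.35.
From the momentum equation for a rectangular channel, y₂/y₁ = ½[√(1 + 8Fr₁²) − 1] = ½[√229.6 − 1] = 7.08.
y₂ = 7.08 × 1.16 = 8.21 ft.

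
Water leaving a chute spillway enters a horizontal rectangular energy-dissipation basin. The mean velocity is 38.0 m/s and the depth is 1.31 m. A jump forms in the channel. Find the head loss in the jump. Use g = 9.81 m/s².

ΔE = 55.6 m

Fr₁ = V₁/√(g·y₁) = 38.0/√(9.81×1.31) = 10.6.
From the momentum equation for a rectangular channel, y₂/y₁ = ½[√(1 + 8Fr₁²) − 1] = ½[√899.9 − 1] = 14.5.
y₂ = 14.5 × 1.31 = 19.0 m.
q = V₁·y₁ = 38.0 × 1.31 = 49.8 m²/s. V₂ = q/y₂ = 49.8/19.0 = 2.62 m/s. E₁ = y₁ + V₁²/2g = 74.9 m; E₂ = y₂ + V₂²/2g = 19.3 m. ΔE = E₁ − E₂ = 55.6 m.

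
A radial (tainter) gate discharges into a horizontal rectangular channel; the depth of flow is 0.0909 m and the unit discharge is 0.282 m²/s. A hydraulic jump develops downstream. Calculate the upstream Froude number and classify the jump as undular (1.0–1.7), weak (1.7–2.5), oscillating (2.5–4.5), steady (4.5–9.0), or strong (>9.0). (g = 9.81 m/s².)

V₁ = q/y₁ = 0.282/0.0909 = 3.10 m/s. Fr₁ = V₁/√(g·y₁) = 3.10/√(9.81×0.0909) = 3.29.
Fr₁ = 3.29 lies in the oscillating range.

Fr₁ = 3.29; oscillating jump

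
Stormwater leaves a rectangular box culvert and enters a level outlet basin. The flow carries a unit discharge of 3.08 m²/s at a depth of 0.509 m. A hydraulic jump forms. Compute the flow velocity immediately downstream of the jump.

V₁ = q/y₁ = 3.08/0.509 = 6.05 m/s. Fr₁ = V₁/√(g·y₁) = 6.05/√(9.81×0.509) = 2.71.
Conjugate-depth relation: y₂/y₁ = ½[√(1 + 8Fr₁²) − 1] = ½[√59.66 − 1] = 3.36.
y₂ = 3.36 × 0.509 = 1.71 m.
V₂ = q/y₂ = 3.08/1.71 = 1.80 m/s.

V₂ = 1.80 m/s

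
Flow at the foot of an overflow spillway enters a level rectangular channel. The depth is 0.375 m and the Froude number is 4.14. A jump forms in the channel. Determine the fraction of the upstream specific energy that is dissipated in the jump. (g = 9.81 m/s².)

Fr₁ = 4.14 (given).
From the momentum equation for a rectangular channel, y₂/y₁ = ½[√(1 + 8Fr₁²) − 1] = ½[√138.1 − 1] = 5.38.
y₂ = 5.38 × 0.375 = 2.02 m.
E₁ = y₁(1 + Fr₁²/2) = 0.375×(1 + 4.14²/2) = 3.59 m. ΔE = (y₂ − y₁)³/(4y₁y₂) = 1.46 m. ΔE/E₁ = 1.46/3.59 = 0.407.

ΔE/E₁ = 0.407 (40.7%)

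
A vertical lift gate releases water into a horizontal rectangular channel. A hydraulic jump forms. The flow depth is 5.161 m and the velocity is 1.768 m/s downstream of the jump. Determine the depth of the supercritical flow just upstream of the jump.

y₁ = 0.5735 m

Fr₂ = V₂/√(g·y₂) = 1.768/√(9.81×5.161) = 0.2485.
The Bélanger relation is symmetric: y₁/y₂ = ½[√(1 + 8Fr₂²) − 1] = ½[√1.4939 − 1] = 0.1111.
y₁ = 0.1111 × 5.161 = 0.5735 m.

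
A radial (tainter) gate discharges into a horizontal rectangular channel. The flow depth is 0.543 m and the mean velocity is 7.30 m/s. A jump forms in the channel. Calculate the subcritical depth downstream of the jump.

y₂ = 2.17 m

Fr₁ = V₁/√(g·y₁) = 7.30/√(9.81×0.543) = 3.16.
By Bélanger, y₂/y₁ = ½[√(1 + 8Fr₁²) − 1] = ½[√81.03 − 1] = 4.00.
y₂ = 4.00 × 0.543 = 2.17 m.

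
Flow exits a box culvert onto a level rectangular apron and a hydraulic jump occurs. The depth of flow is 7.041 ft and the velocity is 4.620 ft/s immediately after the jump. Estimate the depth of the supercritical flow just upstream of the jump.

Fr₂ = V₂/√(g·y₂) = 4.620/√(32.2×7.041) = 0.3068.
Applying the sequent-depth relation in reverse, y₁/y₂ = ½[√(1 + 8Fr₂²) − 1] = ½[√1.7532 − 1] = 0.1620.
y₁ = 0.1620 × 7.041 = 1.141 ft.

y₁ = 1.141 ft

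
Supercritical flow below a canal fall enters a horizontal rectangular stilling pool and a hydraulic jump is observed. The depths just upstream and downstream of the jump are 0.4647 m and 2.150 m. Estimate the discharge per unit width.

For a rectangular channel the momentum equation gives q² = ½·g·y₁·y₂·(y₁ + y₂) = ½×9.81×0.4647×2.150×2.615 = 12.81.
q = √12.81 = 3.580 m²/s.

q = 3.580 m²/s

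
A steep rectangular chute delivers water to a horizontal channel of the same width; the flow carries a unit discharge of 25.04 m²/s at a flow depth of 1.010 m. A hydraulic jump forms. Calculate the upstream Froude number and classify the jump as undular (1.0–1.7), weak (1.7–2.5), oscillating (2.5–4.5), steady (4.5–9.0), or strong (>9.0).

Fr₁ = 7.876; steady jump

V₁ = q/y₁ = 25.04/1.010 = 24.79 m/s. Fr₁ = V₁/√(g·y₁) = 24.79/√(9.81×1.010) = 7.876.
Fr₁ = 7.876 lies in the steady range.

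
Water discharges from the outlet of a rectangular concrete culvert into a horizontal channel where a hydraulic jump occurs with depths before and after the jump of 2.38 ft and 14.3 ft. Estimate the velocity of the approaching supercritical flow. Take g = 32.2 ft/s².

V₁ = 40.2 ft/s

For a rectangular channel the momentum equation gives q² = ½·g·y₁·y₂·(y₁ + y₂) = ½×32.2×2.38×14.3×16.7 = 9140.
q = √9140 = 95.6 ft²/s.
V₁ = q/y₁ = 95.6/2.38 = 40.2 ft/s.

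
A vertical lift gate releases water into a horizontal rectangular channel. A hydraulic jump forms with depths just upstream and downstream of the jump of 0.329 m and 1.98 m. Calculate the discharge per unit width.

q = 2.72 m²/s

For a rectangular channel the momentum equation gives q² = ½·g·y₁·y₂·(y₁ + y₂) = ½×9.81×0.329×1.98×2.31 = 7.38.
q = √7.38 = 2.72 m²/s.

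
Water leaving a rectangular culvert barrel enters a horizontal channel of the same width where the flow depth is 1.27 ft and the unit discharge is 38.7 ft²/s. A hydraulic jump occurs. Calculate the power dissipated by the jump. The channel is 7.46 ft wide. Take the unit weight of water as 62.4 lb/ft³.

V₁ = q/y₁ = 38.7/1.27 = 30.5 ft/s. Fr₁ = V₁/√(g·y₁) = 30.5/√(32.2×1.27) = 4.77.
Bélanger equation: y₂/y₁ = ½[√(1 + 8Fr₁²) − 1] = ½[√182.7 − 1] = 6.26.
y₂ = 6.26 × 1.27 = 7.95 ft.
V₂ = q/y₂ = 38.7/7.95 = 4.87 ft/s. E₁ = y₁ + V₁²/2g = 15.7 ft; E₂ = y₂ + V₂²/2g = 8.32 ft. ΔE = E₁ − E₂ = 7.37 ft.
Q = q·b = 38.7 × 7.46 = 289 cfs. P = γ·Q·ΔE/550 = 62.4 × 289 × 7.37 / 550 = 242 hp.

P = 242 hp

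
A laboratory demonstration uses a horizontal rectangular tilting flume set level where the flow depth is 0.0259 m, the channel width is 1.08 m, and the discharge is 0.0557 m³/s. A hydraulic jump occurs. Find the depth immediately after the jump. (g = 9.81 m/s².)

y₂ = 0.132 m

q = Q/b = 0.0557/1.08 = 0.0516 m²/s; V₁ = q/y₁ = 1.99 m/s. Fr₁ = V₁/√(g·y₁) = 3.95.
By Bélanger, y₂/y₁ = ½[√(1 + 8Fr₁²) − 1] = ½[√125.8 − 1] = 5.11.
y₂ = 5.11 × 0.0259 = 0.132 m.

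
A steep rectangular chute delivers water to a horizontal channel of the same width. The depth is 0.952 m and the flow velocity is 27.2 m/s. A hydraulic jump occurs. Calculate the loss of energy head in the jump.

Fr₁ = V₁/√(g·y₁) = 27.2/√(9.81×0.952) = 8.90.
Bélanger equation: y₂/y₁ = ½[√(1 + 8Fr₁²) − 1] = ½[√634.8 − 1] = 12.1.
y₂ = 12.1 × 0.952 = 11.5 m.
Head loss: ΔE = (y₂ − y₁)³/(4y₁y₂) = (11.5 − 0.952)³/(4×0.952×11.5) = 1179/43.9 = 26.9 m.

ΔE = 26.9 m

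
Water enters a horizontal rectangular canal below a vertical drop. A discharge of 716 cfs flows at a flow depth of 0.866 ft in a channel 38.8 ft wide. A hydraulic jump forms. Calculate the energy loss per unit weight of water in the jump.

ΔE = 3.13 ft

q = Q/b = 716/38.8 = 18.5 ft²/s; V₁ = q/y₁ = 21.3 ft/s. Fr₁ = V₁/√(g·y₁) = 4.04.
From the momentum equation for a rectangular channel, y₂/y₁ = ½[√(1 + 8Fr₁²) − 1] = ½[√131.3 − 1] = 5.23.
y₂ = 5.23 × 0.866 = 4.53 ft.
Head loss: ΔE = (y₂ − y₁)³/(4y₁y₂) = (4.53 − 0.866)³/(4×0.866×4.53) = 49.1/15.7 = 3.13 ft.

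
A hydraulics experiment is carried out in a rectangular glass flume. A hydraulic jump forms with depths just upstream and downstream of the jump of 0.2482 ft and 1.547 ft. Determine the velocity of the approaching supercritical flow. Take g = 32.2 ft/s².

V₁ = 13.42 ft/s

For a rectangular channel the momentum equation gives q² = ½·g·y₁·y₂·(y₁ + y₂) = ½×32.2×0.2482×1.547×1.795 = 11.10.
q = √11.10 = 3.331 ft²/s.
V₁ = q/y₁ = 3.331/0.2482 = 13.42 ft/s.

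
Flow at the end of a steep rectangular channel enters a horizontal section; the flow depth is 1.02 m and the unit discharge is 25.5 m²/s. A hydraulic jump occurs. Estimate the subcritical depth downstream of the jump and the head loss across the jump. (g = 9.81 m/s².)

y₂ = 10.9 m; ΔE = 21.7 m

V₁ = q/y₁ = 25.5/1.02 = 25.0 m/s. Fr₁ = V₁/√(g·y₁) = 25.0/√(9.81×1.02) = 7.90.
By Bélanger, y₂/y₁ = ½[√(1 + 8Fr₁²) − 1] = ½[√500.7 − 1] = 10.7.
y₂ = 10.7 × 1.02 = 10.9 m.
V₂ = q/y₂ = 25.5/10.9 = 2.34 m/s. E₁ = y₁ + V₁²/2g = 32.9 m; E₂ = y₂ + V₂²/2g = 11.2 m. ΔE = E₁ − E₂ = 21.7 m.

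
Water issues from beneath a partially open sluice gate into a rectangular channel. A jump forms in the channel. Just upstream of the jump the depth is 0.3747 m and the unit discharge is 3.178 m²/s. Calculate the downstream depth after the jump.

V₁ = q/y₁ = 3.178/0.3747 = 8.481 m/s. Fr₁ = V₁/√(g·y₁) = 8.481/√(9.81×0.3747) = 4.424.
Bélanger equation: y₂/y₁ = ½[√(1 + 8Fr₁²) − 1] = ½[√157.56 − 1] = 5.776.
y₂ = 5.776 × 0.3747 = 2.164 m.

y₂ = 2.164 m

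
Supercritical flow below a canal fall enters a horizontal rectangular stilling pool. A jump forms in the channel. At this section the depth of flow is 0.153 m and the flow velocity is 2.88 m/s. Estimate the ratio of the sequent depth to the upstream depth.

Fr₁ = V₁/√(g·y₁) = 2.88/√(9.81×0.153) = 2.35.
Conjugate-depth relation: y₂/y₁ = ½[√(1 + 8Fr₁²) − 1] = ½[√45.21 − 1] = 2.86.

y₂/y₁ = 2.86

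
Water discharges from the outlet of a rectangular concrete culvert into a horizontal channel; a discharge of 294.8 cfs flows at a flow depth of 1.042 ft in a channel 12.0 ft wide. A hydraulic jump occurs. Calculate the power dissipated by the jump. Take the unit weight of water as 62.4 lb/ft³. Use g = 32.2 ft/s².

q = Q/b = 294.8/12.0 = 24.57 ft²/s; V₁ = q/y₁ = 23.58 ft/s. Fr₁ = V₁/√(g·y₁) = 4.070.
From the momentum equation for a rectangular channel, y₂/y₁ = ½[√(1 + 8Fr₁²) − 1] = ½[√133.53 − 1] = 5.278.
y₂ = 5.278 × 1.042 = 5.499 ft.
Head loss: ΔE = (y₂ − y₁)³/(4y₁y₂) = (5.499 − 1.042)³/(4×1.042×5.499) = 88.57/22.92 = 3.864 ft.
P = γ·Q·ΔE/550 = 62.4 × 294.8 × 3.864 / 550 = 129.2 hp.

P = 129.2 hp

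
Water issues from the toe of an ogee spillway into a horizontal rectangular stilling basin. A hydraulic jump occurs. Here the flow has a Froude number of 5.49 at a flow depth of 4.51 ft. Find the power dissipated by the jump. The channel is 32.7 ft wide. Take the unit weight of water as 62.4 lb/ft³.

P = 42464 hp

Fr₁ = 5.49 (given).
By Bélanger, y₂/y₁ = ½[√(1 + 8Fr₁²) − 1] = ½[√242.1 − 1] = 7.28.
y₂ = 7.28 × 4.51 = 32.8 ft.
Head loss: ΔE = (y₂ − y₁)³/(4y₁y₂) = (32.8 − 4.51)³/(4×4.51×32.8) = 22721/592 = 38.4 ft.
V₁ = Fr₁·√(g·y₁) = 5.49×√(32.2×4.51) = 66.2 ft/s; q = V₁·y₁ = 298 ft²/s. Q = q·b = 298 × 32.7 = 9757 cfs. P = γ·Q·ΔE/550 = 62.4 × 9757 × 38.4 / 550 = 42464 hp.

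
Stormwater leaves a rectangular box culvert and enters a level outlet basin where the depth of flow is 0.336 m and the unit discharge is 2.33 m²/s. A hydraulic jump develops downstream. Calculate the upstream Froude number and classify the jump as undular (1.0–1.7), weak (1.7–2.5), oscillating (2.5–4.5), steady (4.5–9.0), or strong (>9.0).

Fr₁ = 3.82; oscillating jump

V₁ = q/y₁ = 2.33/0.336 = 6.93 m/s. Fr₁ = V₁/√(g·y₁) = 6.93/√(9.81×0.336) = 3.82.
Fr₁ = 3.82 lies in the oscillating range.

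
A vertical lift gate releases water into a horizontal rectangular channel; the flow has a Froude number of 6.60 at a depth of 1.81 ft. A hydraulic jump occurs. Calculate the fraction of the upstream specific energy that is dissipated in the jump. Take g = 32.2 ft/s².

ΔE/E₁ = 0.599 (59.9%)

Fr₁ = 6.60 (given).
Sequent-depth ratio: y₂/y₁ = ½[√(1 + 8Fr₁²) − 1] = ½[√349.5 − 1] = 8.85.
y₂ = 8.85 × 1.81 = 16.0 ft.
E₁ = y₁(1 + Fr₁²/2) = 1.81×(1 + 6.60²/2) = 41.2 ft. ΔE = (y₂ − y₁)³/(4y₁y₂) = 24.7 ft. ΔE/E₁ = 24.7/41.2 = 0.599.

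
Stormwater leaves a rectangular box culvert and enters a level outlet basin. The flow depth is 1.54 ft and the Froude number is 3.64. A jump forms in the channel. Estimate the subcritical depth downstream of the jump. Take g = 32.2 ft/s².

y₂ = 7.19 ft

Fr₁ = 3.64 (given).
Sequent-depth ratio: y₂/y₁ = ½[√(1 + 8Fr₁²) − 1] = ½[√107.0 − 1] = 4.67.
y₂ = 4.67 × 1.54 = 7.19 ft.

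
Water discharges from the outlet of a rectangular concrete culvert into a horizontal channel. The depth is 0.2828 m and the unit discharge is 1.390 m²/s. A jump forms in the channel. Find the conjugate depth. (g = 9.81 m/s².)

V₁ = q/y₁ = 1.390/0.2828 = 4.915 m/s. Fr₁ = V₁/√(g·y₁) = 4.915/√(9.81×0.2828) = 2.951.
From the momentum equation for a rectangular channel, y₂/y₁ = ½[√(1 + 8Fr₁²) − 1] = ½[√70.665 − 1] = 3.703.
y₂ = 3.703 × 0.2828 = 1.047 m.

y₂ = 1.047 m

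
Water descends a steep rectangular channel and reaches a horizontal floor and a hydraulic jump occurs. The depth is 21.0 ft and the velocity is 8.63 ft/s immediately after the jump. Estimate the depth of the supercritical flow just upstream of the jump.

Fr₂ = V₂/√(g·y₂) = 8.63/√(32.2×21.0) = 0.332.
From the momentum equation (using Fr₂), y₁/y₂ = ½[√(1 + 8Fr₂²) − 1] = ½[√1.881 − 1] = 0.186.
y₁ = 0.186 × 21.0 = 3.90 ft.

y₁ = 3.90 ft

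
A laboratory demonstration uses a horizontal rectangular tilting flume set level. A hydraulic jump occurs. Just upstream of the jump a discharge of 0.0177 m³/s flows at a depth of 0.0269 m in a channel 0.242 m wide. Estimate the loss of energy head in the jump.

q = Q/b = 0.0177/0.242 = 0.0731 m²/s; V₁ = q/y₁ = 2.72 m/s. Fr₁ = V₁/√(g·y₁) = 5.29.
By Bélanger, y₂/y₁ = ½[√(1 + 8Fr₁²) − 1] = ½[√225.1 − 1] = 7.00.
y₂ = 7.00 × 0.0269 = 0.188 m.
Head loss: ΔE = (y₂ − y₁)³/(4y₁y₂) = (0.188 − 0.0269)³/(4×0.0269×0.188) = 0.00421/0.0203 = 0.208 m.

ΔE = 0.208 m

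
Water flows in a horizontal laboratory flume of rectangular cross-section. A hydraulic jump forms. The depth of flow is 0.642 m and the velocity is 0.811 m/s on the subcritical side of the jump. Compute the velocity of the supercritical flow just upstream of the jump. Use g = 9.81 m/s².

Fr₂ = V₂/√(g·y₂) = 0.811/√(9.81×0.642) = 0.323.
Since the conjugate-depth ratio holds either way, y₁/y₂ = ½[√(1 + 8Fr₂²) − 1] = ½[√1.835 − 1] = 0.177.
y₁ = 0.177 × 0.642 = 0.114 m.
V₁ = q/y₁ = 0.521/0.114 = 4.57 m/s.

V₁ = 4.57 m/s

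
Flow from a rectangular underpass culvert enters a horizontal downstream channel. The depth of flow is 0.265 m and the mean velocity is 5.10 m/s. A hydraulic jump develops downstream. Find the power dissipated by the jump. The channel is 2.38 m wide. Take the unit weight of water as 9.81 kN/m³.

P = 14.1 kW

Fr₁ = V₁/√(g·y₁) = 5.10/√(9.81×0.265) = 3.16.
From the momentum equation for a rectangular channel, y₂/y₁ = ½[√(1 + 8Fr₁²) − 1] = ½[√81.04 − 1] = 4.00.
y₂ = 4.00 × 0.265 = 1.06 m.
Head loss: ΔE = (y₂ − y₁)³/(4y₁y₂) = (1.06 − 0.265)³/(4×0.265×1.06) = 0.503/1.12 = 0.448 m.
q = V₁·y₁ = 5.10 × 0.265 = 1.35 m²/s. Q = q·b = 1.35 × 2.38 = 3.22 m³/s. P = γ·Q·ΔE = 9.81 × 3.22 × 0.448 = 14.1 kW.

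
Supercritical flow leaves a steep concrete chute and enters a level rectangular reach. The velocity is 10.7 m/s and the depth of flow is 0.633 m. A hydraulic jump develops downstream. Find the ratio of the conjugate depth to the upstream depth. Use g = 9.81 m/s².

Fr₁ = V₁/√(g·y₁) = 10.7/√(9.81×0.633) = 4.29.
Sequent-depth ratio: y₂/y₁ = ½[√(1 + 8Fr₁²) − 1] = ½[√148.5 − 1] = 5.59.

y₂/y₁ = 5.59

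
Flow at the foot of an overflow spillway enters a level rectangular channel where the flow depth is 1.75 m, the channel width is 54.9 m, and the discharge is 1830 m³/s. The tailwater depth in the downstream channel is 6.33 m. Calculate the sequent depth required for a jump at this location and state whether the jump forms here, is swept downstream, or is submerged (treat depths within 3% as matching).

y₂ = 10.5 m; the jump is swept downstream

q = Q/b = 1830/54.9 = 33.3 m²/s; V₁ = q/y₁ = 19.0 m/s. Fr₁ = V₁/√(g·y₁) = 4.60.
Conjugate-depth relation: y₂/y₁ = ½[√(1 + 8Fr₁²) − 1] = ½[√170.1 − 1] = 6.02.
y₂ = 6.02 × 1.75 = 10.5 m.
Tailwater y_tw = 6.33 m: y_tw < y₂, so the jump is swept downstream.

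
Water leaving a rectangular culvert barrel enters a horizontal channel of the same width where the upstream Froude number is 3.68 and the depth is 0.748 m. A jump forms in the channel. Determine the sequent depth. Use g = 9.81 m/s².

y₂ = 3.54 m

Fr₁ = 3.68 (given).
From the momentum equation for a rectangular channel, y₂/y₁ = ½[√(1 + 8Fr₁²) − 1] = ½[√109.3 − 1] = 4.73.
y₂ = 4.73 × 0.748 = 3.54 m.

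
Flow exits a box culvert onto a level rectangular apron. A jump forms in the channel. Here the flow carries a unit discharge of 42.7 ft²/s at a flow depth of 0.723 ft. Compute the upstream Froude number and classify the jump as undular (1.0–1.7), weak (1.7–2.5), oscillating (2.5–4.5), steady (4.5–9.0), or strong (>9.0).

Fr₁ = 12.2; strong jump

V₁ = q/y₁ = 42.7/0.723 = 59.1 ft/s. Fr₁ = V₁/√(g·y₁) = 59.1/√(32.2×0.723) = 12.2.
Fr₁ = 12.2 lies in the strong range.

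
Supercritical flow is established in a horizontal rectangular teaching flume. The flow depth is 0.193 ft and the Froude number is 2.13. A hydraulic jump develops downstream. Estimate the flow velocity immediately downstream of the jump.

V₂ = 2.08 ft/s

Fr₁ = 2.13 (given).
From the momentum equation for a rectangular channel, y₂/y₁ = ½[√(1 + 8Fr₁²) − 1] = ½[√37.30 − 1] = 2.55.
y₂ = 2.55 × 0.193 = 0.493 ft.
V₁ = Fr₁·√(g·y₁) = 2.13×√(32.2×0.193) = 5.31 ft/s; q = V₁·y₁ = 1.02 ft²/s.
V₂ = q/y₂ = 1.02/0.493 = 2.08 ft/s.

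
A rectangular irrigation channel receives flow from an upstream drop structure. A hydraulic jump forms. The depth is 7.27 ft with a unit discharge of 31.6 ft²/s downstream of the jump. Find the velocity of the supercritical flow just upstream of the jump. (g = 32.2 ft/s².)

V₁ = 30.7 ft/s

V₂ = q/y₂ = 31.6/7.27 = 4.35 ft/s; Fr₂ = V₂/√(g·y₂) = 0.284.
The Bélanger relation is symmetric: y₁/y₂ = ½[√(1 + 8Fr₂²) − 1] = ½[√1.646 − 1] = 0.141.
y₁ = 0.141 × 7.27 = 1.03 ft.
V₁ = q/y₁ = 31.6/1.03 = 30.7 ft/s.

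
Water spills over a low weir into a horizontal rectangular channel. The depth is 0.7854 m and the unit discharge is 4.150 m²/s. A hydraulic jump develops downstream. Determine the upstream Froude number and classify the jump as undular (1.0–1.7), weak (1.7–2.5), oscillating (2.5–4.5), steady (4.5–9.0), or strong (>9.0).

V₁ = q/y₁ = 4.150/0.7854 = 5.284 m/s. Fr₁ = V₁/√(g·y₁) = 5.284/√(9.81×0.7854) = 1.904.
Fr₁ = 1.904 lies in the weak range.

Fr₁ = 1.904; weak jump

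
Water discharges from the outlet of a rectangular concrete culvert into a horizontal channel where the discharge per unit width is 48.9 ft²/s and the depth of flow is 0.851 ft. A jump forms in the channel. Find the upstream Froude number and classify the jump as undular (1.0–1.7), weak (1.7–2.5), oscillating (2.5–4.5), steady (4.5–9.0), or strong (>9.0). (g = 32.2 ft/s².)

V₁ = q/y₁ = 48.9/0.851 = 57.5 ft/s. Fr₁ = V₁/√(g·y₁) = 57.5/√(32.2×0.851) = 11.0.
Fr₁ = 11.0 lies in the strong range.

Fr₁ = 11.0; strong jump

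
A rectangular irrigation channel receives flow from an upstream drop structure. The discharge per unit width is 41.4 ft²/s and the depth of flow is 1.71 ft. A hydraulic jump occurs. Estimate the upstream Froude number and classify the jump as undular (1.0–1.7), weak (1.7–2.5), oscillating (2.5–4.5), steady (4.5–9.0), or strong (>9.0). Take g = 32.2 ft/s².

Fr₁ = 3.26; oscillating jump

V₁ = q/y₁ = 41.4/1.71 = 24.2 ft/s. Fr₁ = V₁/√(g·y₁) = 24.2/√(32.2×1.71) = 3.26.
Fr₁ = 3.26 lies in the oscillating range.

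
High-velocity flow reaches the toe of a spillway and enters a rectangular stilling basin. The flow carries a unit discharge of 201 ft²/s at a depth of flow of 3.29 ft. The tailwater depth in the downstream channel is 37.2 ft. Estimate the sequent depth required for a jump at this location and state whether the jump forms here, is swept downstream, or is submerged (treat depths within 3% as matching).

V₁ = q/y₁ = 201/3.29 = 61.1 ft/s. Fr₁ = V₁/√(g·y₁) = 61.1/√(32.2×3.29) = 5.94.
By Bélanger, y₂/y₁ = ½[√(1 + 8Fr₁²) − 1] = ½[√282.9 − 1] = 7.91.
y₂ = 7.91 × 3.29 = 26.0 ft.
Tailwater y_tw = 37.2 ft: y_tw > y₂, so the jump is submerged.

y₂ = 26.0 ft; the jump is submerged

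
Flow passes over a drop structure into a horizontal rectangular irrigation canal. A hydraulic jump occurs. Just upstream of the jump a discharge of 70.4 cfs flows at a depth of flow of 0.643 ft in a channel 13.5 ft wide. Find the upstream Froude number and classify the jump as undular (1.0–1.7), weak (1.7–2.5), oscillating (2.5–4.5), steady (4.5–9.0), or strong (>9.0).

Fr₁ = 1.78; weak jump

q = Q/b = 70.4/13.5 = 5.21 ft²/s; V₁ = q/y₁ = 8.11 ft/s. Fr₁ = V₁/√(g·y₁) = 1.78.
Fr₁ = 1.78 lies in the weak range.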